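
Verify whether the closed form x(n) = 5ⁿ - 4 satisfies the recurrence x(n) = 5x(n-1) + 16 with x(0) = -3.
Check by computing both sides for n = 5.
From the recurrence with x(0) = -3:
  x(0) = -3, x(1) = 1, x(2) = 21, x(3) = 121, x(4) = 621, x(5) = 3121
  so the recurrence gives x(5) = 3121.
From the proposed closed form x(n) = 5ⁿ - 4:
  x(5) = 3121.
Both sides give 3121 at n = 5, and the initial condition(s) match, so the closed form is consistent.

Yes, the closed form is correct.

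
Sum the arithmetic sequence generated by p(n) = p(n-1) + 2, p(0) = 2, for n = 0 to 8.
Computing the sequence terms: 2, 4, 6, 8, 10, 12, 14, 16, 18
Adding these values together:

90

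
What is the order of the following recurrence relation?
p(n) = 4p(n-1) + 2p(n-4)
The order is the largest lag k for which p(n-k) appears. Here the deepest term is p(n-4), so the order is 4.

Order 4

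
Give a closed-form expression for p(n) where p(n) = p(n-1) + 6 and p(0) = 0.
Recurrence: p(n) = p(n-1) + 6, initial: p(0) = 0.
Each step adds 6, so p(n) = p(0) + 6n = 6n.

p(n) = 6n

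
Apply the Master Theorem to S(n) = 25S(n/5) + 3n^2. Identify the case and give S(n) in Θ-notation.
Master Theorem template: S(n) = a·S(n/b) + f(n).
Here: a=25, b=5, f(n)=3n^2
Compute log_b(a) = log_5(25) = 2.
f(n) = 3n^2 = Θ(n^2). Case 2: S(n) = Θ(n^2 log n).

Case 2: S(n) = Θ(n^2 log n)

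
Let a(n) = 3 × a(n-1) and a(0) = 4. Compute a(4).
Computing step by step:
a(0) = 4
a(1) = 3 × 4 = 12
a(2) = 3 × 12 = 36
a(3) = 3 × 36 = 108
a(4) = 3 × 108 = 324

324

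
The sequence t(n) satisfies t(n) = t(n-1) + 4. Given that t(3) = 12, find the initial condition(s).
t(3) = t(0) + 3·4, so t(0) = 12 - 12 = 0.

t(0) = 0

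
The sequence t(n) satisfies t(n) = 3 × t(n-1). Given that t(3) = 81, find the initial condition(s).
In general t(n) = 3ⁿ · t(0). At n = 3: t(0) = t(3) / 3^3 = 81 / 27 = 3.

t(0) = 3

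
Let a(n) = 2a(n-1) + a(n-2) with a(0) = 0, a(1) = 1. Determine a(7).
Computing the sequence terms:
0, 1, 2, 5, 12, 29, 70, 169

169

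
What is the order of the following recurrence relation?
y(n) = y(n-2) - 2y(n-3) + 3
The order is the largest lag k for which y(n-k) appears. Here the deepest term is y(n-3) (the 3 term is non-homogeneous and does not affect the order), so the order is 3.

Order 3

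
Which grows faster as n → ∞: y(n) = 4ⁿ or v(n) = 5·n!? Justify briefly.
Comparing growth rates:
Growth-rate hierarchy: log n ≺ any polynomial ≺ any exponential cⁿ (c>1) ≺ n! ≺ nⁿ.
factorial dominates exponential base 4 asymptotically.

v(n) grows faster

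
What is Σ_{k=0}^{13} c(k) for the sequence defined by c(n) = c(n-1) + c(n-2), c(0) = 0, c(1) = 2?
Computing the sequence terms: 0, 2, 2, 4, 6, 10, 16, 26, 42, 68, 110, 178, 288, 466
Adding these values together:

1218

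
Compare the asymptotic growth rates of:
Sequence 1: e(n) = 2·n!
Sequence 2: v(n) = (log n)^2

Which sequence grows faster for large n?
Comparing growth rates:
Growth-rate hierarchy: log n ≺ any polynomial ≺ any exponential cⁿ (c>1) ≺ n! ≺ nⁿ.
factorial dominates polylogarithmic (log n)^2 asymptotically.

e(n) grows faster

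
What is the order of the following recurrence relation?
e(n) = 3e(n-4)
The order is the largest lag k for which e(n-k) appears. Here the deepest term is e(n-4), so the order is 4.

Order 4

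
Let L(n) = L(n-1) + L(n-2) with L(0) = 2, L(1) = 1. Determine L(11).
Computing the sequence terms:
2, 1, 3, 4, 7, 11, 18, 29, 47, 76, 123, 199

199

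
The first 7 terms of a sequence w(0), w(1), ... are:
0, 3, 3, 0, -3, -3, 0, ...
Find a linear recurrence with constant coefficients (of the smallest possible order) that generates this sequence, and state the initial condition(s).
Look for the lowest-order linear relation among consecutive terms.
Observation: w(n) - 1·w(n-1) - (-1)·w(n-2) = 0 holds for the shown terms, and no order-1 relation w(n) = α·w(n-1) + β fits.
Check at n=3: 1·3 + (-1)·3 = 0. ✓

w(n) = w(n-1) - w(n-2), w(0) = 0, w(1) = 3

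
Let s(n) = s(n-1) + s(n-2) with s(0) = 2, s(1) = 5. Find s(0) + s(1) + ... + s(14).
Computing the sequence terms: 2, 5, 7, 12, 19, 31, 50, 81, 131, 212, 343, 555, 898, 1453, 2351
Adding these values together:

6150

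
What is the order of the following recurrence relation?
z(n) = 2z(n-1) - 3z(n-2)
The order is the largest lag k for which z(n-k) appears. Here the deepest term is z(n-2), so the order is 2.

Order 2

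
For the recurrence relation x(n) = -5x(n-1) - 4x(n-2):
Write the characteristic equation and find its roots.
Substitute x(n) = rⁿ and divide through by rⁿ⁻²: r² + 5r + 4 = 0
Factor: (r + 4)(r + 1) = 0, so r = -4, -1.
General solution: x(n) = A·(-4)ⁿ + B·(-1)ⁿ

Characteristic: r² + 5r + 4 = 0, Roots: r = -4, -1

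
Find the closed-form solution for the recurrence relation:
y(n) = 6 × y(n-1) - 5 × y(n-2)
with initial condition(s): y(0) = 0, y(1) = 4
Recurrence: y(n) = 6 × y(n-1) - 5 × y(n-2), initial: y(0) = 0, y(1) = 4.
Characteristic equation: r² - 6r + 5 = 0, which factors as (r - 5)(r - 1) = 0, so r = 5, 1. General solution y(n) = A·5ⁿ + B·1ⁿ. From y(0) = 0: A + B = 0. From y(1) = 4: 5A + 1B = 4. Solving gives A = 1, B = -1.

y(n) = 5ⁿ - 1ⁿ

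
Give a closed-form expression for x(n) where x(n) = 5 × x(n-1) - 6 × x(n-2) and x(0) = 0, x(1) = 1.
Recurrence: x(n) = 5 × x(n-1) - 6 × x(n-2), initial: x(0) = 0, x(1) = 1.
Characteristic equation: r² - 5r + 6 = 0, which factors as (r - 3)(r - 2) = 0, so r = 3, 2. General solution x(n) = A·3ⁿ + B·2ⁿ. From x(0) = 0: A + B = 0. From x(1) = 1: 3A + 2B = 1. Solving gives A = 1, B = -1.

x(n) = 3ⁿ - 2ⁿ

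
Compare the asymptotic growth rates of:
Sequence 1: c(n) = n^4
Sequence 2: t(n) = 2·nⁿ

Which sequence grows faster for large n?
Comparing growth rates:
Growth-rate hierarchy: log n ≺ any polynomial ≺ any exponential cⁿ (c>1) ≺ n! ≺ nⁿ.
super-exponential nⁿ dominates polynomial degree 4 asymptotically.

t(n) grows faster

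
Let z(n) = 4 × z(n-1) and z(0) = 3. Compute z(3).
Computing step by step:
z(0) = 3
z(1) = 4 × 3 = 12
z(2) = 4 × 12 = 48
z(3) = 4 × 48 = 192

192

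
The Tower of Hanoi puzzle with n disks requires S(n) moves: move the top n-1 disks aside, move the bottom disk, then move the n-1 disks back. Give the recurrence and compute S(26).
Moving n disks = move the top n-1 disks aside (S(n-1) moves) + move the largest disk (1 move) + move the n-1 disks back on top (S(n-1) moves), so S(n) = 2S(n-1) + 1, with S(1) = 1 (a single disk takes one move).
First terms: 1, 3, 7, 15, 31, 63, … — each is one less than a power of 2. Indeed S(n) + 1 = 2(S(n-1) + 1) with S(1) + 1 = 2, so S(n) + 1 = 2ⁿ and S(n) = 2ⁿ - 1.
Hence S(26) = 2^26 - 1 = 67108864 - 1 = 67108863.

S(n) = 2S(n-1) + 1, S(1) = 1; S(26) = 67108863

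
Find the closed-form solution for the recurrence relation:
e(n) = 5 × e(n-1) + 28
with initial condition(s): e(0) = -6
Recurrence: e(n) = 5 × e(n-1) + 28, initial: e(0) = -6.
Try e(n) = A·5ⁿ + C. Substituting: A·5ⁿ + C = 5(A·5ⁿ⁻¹ + C) + 28 = A·5ⁿ + 5C + 28, so C = 5C + 28, giving C = -7. Then e(0) = A - 7 = -6 gives A = 1.

e(n) = 5ⁿ - 7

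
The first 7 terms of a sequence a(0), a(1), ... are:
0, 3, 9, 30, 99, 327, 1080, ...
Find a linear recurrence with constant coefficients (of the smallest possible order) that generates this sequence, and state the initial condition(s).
Look for the lowest-order linear relation among consecutive terms.
Observation: a(n) - 3·a(n-1) - (1)·a(n-2) = 0 holds for the shown terms, and no order-1 relation a(n) = α·a(n-1) + β fits.
Check at n=3: 3·9 + (1)·3 = 30. ✓

a(n) = 3a(n-1) + a(n-2), a(0) = 0, a(1) = 3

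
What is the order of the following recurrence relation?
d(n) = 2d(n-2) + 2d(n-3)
The order is the largest lag k for which d(n-k) appears. Here the deepest term is d(n-3), so the order is 3.

Order 3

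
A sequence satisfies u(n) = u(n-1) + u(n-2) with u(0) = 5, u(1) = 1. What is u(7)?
Computing the sequence terms:
5, 1, 6, 7, 13, 20, 33, 53

53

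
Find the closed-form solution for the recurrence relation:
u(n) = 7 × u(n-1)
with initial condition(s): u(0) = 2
Recurrence: u(n) = 7 × u(n-1), initial: u(0) = 2.
Each term is 7 times the previous, so this is geometric with ratio 7. After n steps: u(n) = u(0)·7ⁿ = 2·7ⁿ.

u(n) = 2·7ⁿ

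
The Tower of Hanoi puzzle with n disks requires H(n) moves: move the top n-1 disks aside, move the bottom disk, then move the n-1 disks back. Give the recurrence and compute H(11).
Moving n disks = move the top n-1 disks aside (H(n-1) moves) + move the largest disk (1 move) + move the n-1 disks back on top (H(n-1) moves), so H(n) = 2H(n-1) + 1, with H(1) = 1 (a single disk takes one move).
First terms: 1, 3, 7, 15, 31, 63, … — each is one less than a power of 2. Indeed H(n) + 1 = 2(H(n-1) + 1) with H(1) + 1 = 2, so H(n) + 1 = 2ⁿ and H(n) = 2ⁿ - 1.
Hence H(11) = 2^11 - 1 = 2048 - 1 = 2047.

H(n) = 2H(n-1) + 1, H(1) = 1; H(11) = 2047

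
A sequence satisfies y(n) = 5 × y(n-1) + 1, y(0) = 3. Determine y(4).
Computing step by step:
y(0) = 3
y(1) = 5 × 3 + 1 = 16
y(2) = 5 × 16 + 1 = 81
y(3) = 5 × 81 + 1 = 406
y(4) = 5 × 406 + 1 = 2031

2031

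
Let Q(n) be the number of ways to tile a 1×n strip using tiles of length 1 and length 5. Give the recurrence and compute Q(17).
Condition on the last tile: it has length 1 (leaving a 1×(n-1) strip) or length 5 (leaving a 1×(n-5) strip), so Q(n) = Q(n-1) + Q(n-5) (order-5 linear recurrence).
For 0 ≤ i < 5 only unit tiles fit, so Q(i) = 1.
Iterating the recurrence: Q(5) = 2, Q(6) = 3, Q(7) = 4, Q(8) = 5, Q(9) = 6, Q(10) = 8, Q(11) = 11, Q(12) = 15, Q(13) = 20, Q(14) = 26, Q(15) = 34, Q(16) = 45, Q(17) = 60.

Q(n) = Q(n-1) + Q(n-5), with Q(i) = 1 for 0 ≤ i < 5; Q(17) = 60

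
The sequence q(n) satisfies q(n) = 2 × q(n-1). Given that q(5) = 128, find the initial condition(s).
In general q(n) = 2ⁿ · q(0). At n = 5: q(0) = q(5) / 2^5 = 128 / 32 = 4.

q(0) = 4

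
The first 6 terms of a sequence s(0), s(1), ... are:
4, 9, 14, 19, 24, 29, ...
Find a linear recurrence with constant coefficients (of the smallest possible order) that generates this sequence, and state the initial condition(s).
Look for the lowest-order linear relation among consecutive terms.
Observation: consecutive differences are constant (= 5).
Check at n=2: 1·9 + 5 = 14. ✓

s(n) = s(n-1) + 5, s(0) = 4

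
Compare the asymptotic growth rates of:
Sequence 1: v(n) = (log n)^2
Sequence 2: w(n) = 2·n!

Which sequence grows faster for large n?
Comparing growth rates:
Growth-rate hierarchy: log n ≺ any polynomial ≺ any exponential cⁿ (c>1) ≺ n! ≺ nⁿ.
factorial dominates polylogarithmic (log n)^2 asymptotically.

w(n) grows faster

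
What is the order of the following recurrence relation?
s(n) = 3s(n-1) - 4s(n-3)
The order is the largest lag k for which s(n-k) appears. Here the deepest term is s(n-3), so the order is 3.

Order 3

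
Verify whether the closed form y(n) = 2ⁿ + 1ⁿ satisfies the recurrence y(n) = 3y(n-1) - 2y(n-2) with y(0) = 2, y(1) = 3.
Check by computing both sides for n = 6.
From the recurrence with y(0) = 2, y(1) = 3:
  y(0) = 2, y(1) = 3, y(2) = 5, y(3) = 9, y(4) = 17, y(5) = 33, y(6) = 65
  so the recurrence gives y(6) = 65.
From the proposed closed form y(n) = 2ⁿ + 1ⁿ:
  y(6) = 65.
Both sides give 65 at n = 6, and the initial condition(s) match, so the closed form is consistent.

Yes, the closed form is correct.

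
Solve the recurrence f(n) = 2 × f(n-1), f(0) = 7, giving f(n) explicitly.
Recurrence: f(n) = 2 × f(n-1), initial: f(0) = 7.
Each term is 2 times the previous, so this is geometric with ratio 2. After n steps: f(n) = f(0)·2ⁿ = 7·2ⁿ.

f(n) = 7·2ⁿ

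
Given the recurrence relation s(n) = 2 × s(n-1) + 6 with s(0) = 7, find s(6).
Computing step by step:
s(0) = 7
s(1) = 2 × 7 + 6 = 20
s(2) = 2 × 20 + 6 = 46
s(3) = 2 × 46 + 6 = 98
s(4) = 2 × 98 + 6 = 202
s(5) = 2 × 202 + 6 = 410
s(6) = 2 × 410 + 6 = 826

826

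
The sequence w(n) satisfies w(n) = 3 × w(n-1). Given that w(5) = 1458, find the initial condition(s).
In general w(n) = 3ⁿ · w(0). At n = 5: w(0) = w(5) / 3^5 = 1458 / 243 = 6.

w(0) = 6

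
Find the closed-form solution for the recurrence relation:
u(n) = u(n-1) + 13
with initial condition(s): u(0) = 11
Recurrence: u(n) = u(n-1) + 13, initial: u(0) = 11.
Each step adds 13, so u(n) = u(0) + 13n = 13n + 11.

u(n) = 13n + 11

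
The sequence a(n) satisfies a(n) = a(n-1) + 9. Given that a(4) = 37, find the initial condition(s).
a(4) = a(0) + 4·9, so a(0) = 37 - 36 = 1.

a(0) = 1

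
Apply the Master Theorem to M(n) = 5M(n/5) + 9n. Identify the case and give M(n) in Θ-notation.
Master Theorem template: M(n) = a·M(n/b) + f(n).
Here: a=5, b=5, f(n)=9n
Compute log_b(a) = log_5(5) = 1.
f(n) = 9n = Θ(n). Case 2: M(n) = Θ(n log n).

Case 2: M(n) = Θ(n log n)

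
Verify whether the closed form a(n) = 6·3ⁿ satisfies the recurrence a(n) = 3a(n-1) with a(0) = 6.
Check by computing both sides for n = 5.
From the recurrence with a(0) = 6:
  a(0) = 6, a(1) = 18, a(2) = 54, a(3) = 162, a(4) = 486, a(5) = 1458
  so the recurrence gives a(5) = 1458.
From the proposed closed form a(n) = 6·3ⁿ:
  a(5) = 1458.
Both sides give 1458 at n = 5, and the initial condition(s) match, so the closed form is consistent.

Yes, the closed form is correct.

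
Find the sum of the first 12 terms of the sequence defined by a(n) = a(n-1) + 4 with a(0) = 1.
Computing the sequence terms: 1, 5, 9, 13, 17, 21, 25, 29, 33, 37, 41, 45
Adding these values together:

276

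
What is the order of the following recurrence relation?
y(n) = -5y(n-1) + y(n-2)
The order is the largest lag k for which y(n-k) appears. Here the deepest term is y(n-2), so the order is 2.

Order 2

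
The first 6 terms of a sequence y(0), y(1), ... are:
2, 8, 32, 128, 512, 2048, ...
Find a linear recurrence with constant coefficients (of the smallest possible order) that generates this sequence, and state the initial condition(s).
Look for the lowest-order linear relation among consecutive terms.
Observation: each term is 4× the previous.
Check at n=2: 4·8 = 32. ✓

y(n) = 4 × y(n-1), y(0) = 2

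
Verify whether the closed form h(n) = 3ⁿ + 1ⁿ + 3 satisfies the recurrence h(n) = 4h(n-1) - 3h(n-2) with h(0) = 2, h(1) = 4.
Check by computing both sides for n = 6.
From the recurrence with h(0) = 2, h(1) = 4:
  h(0) = 2, h(1) = 4, h(2) = 10, h(3) = 28, h(4) = 82, h(5) = 244, h(6) = 730
  so the recurrence gives h(6) = 730.
From the proposed closed form h(n) = 3ⁿ + 1ⁿ + 3:
  h(6) = 733.
The recurrence gives 730 but the closed form gives 733, so the closed form does not satisfy the recurrence.

No, the closed form is incorrect.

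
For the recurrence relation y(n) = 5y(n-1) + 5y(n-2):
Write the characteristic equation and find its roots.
Substitute y(n) = rⁿ and divide through by rⁿ⁻²: r² - 5r - 5 = 0
Discriminant: 5² + 4·5 = 45, not a perfect square, so by the quadratic formula r = (5 ± √45)/2.
General solution: y(n) = A·r₁ⁿ + B·r₂ⁿ where r₁,r₂ = (5 ± √45)/2

Characteristic: r² - 5r - 5 = 0, Roots: r = (5 ± √45)/2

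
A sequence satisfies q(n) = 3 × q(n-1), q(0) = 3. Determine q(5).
Computing step by step:
q(0) = 3
q(1) = 3 × 3 = 9
q(2) = 3 × 9 = 27
q(3) = 3 × 27 = 81
q(4) = 3 × 81 = 243
q(5) = 3 × 243 = 729

729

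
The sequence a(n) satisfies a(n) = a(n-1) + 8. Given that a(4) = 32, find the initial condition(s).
a(4) = a(0) + 4·8, so a(0) = 32 - 32 = 0.

a(0) = 0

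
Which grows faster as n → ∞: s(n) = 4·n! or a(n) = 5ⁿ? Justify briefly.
Comparing growth rates:
Growth-rate hierarchy: log n ≺ any polynomial ≺ any exponential cⁿ (c>1) ≺ n! ≺ nⁿ.
factorial dominates exponential base 5 asymptotically.

s(n) grows faster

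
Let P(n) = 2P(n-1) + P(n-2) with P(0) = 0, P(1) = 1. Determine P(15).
Computing the sequence terms:
0, 1, 2, 5, 12, 29, 70, 169, 408, 985, 2378, 5741, 13860, 33461, 80782, 195025

195025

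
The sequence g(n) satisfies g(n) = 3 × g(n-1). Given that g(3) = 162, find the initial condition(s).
In general g(n) = 3ⁿ · g(0). At n = 3: g(0) = g(3) / 3^3 = 162 / 27 = 6.

g(0) = 6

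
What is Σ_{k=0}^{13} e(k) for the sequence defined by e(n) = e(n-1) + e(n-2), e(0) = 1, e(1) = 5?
Computing the sequence terms: 1, 5, 6, 11, 17, 28, 45, 73, 118, 191, 309, 500, 809, 1309
Adding these values together:

3422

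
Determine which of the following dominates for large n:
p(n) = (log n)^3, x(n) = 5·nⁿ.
Comparing growth rates:
Growth-rate hierarchy: log n ≺ any polynomial ≺ any exponential cⁿ (c>1) ≺ n! ≺ nⁿ.
super-exponential nⁿ dominates polylogarithmic (log n)^3 asymptotically.

x(n) grows faster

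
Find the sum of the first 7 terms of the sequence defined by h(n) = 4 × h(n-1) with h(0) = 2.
Computing the sequence terms: 2, 8, 32, 128, 512, 2048, 8192
Adding these values together:

10922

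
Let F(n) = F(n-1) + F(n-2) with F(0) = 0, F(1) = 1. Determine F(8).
Computing the sequence terms:
0, 1, 1, 2, 3, 5, 8, 13, 21

21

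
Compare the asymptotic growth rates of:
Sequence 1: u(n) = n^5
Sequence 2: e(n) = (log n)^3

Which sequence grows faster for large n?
Comparing growth rates:
Growth-rate hierarchy: log n ≺ any polynomial ≺ any exponential cⁿ (c>1) ≺ n! ≺ nⁿ.
polynomial degree 5 dominates polylogarithmic (log n)^3 asymptotically.

u(n) grows faster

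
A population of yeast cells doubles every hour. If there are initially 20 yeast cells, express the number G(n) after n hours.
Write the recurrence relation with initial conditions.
Each hour multiplies the count by 2, so the count after n hours depends only on the count after n-1 hours: G(n) = 2 × G(n-1). The starting count gives G(0) = 20.
Unrolling n times gives the closed form G(n) = 20 × 2ⁿ.

G(n) = 2 × G(n-1), G(0) = 20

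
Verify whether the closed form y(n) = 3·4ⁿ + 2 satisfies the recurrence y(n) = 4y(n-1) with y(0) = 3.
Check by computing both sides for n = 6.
From the recurrence with y(0) = 3:
  y(0) = 3, y(1) = 12, y(2) = 48, y(3) = 192, y(4) = 768, y(5) = 3072, y(6) = 12288
  so the recurrence gives y(6) = 12288.
From the proposed closed form y(n) = 3·4ⁿ + 2:
  y(6) = 12290.
The recurrence gives 12288 but the closed form gives 12290, so the closed form does not satisfy the recurrence.

No, the closed form is incorrect.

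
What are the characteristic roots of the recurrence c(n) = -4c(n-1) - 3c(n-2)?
Substitute c(n) = rⁿ and divide through by rⁿ⁻²: r² + 4r + 3 = 0
Factor: (r + 3)(r + 1) = 0, so r = -3, -1.
General solution: c(n) = A·(-3)ⁿ + B·(-1)ⁿ

Characteristic: r² + 4r + 3 = 0, Roots: r = -3, -1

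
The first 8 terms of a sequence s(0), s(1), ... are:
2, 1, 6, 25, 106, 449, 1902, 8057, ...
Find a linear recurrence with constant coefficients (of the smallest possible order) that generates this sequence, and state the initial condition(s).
Look for the lowest-order linear relation among consecutive terms.
Observation: s(n) - 4·s(n-1) - (1)·s(n-2) = 0 holds for the shown terms, and no order-1 relation s(n) = α·s(n-1) + β fits.
Check at n=3: 4·6 + (1)·1 = 25. ✓

s(n) = 4s(n-1) + s(n-2), s(0) = 2, s(1) = 1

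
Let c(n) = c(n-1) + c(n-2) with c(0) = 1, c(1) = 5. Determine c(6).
Computing the sequence terms:
1, 5, 6, 11, 17, 28, 45

45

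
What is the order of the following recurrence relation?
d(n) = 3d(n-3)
The order is the largest lag k for which d(n-k) appears. Here the deepest term is d(n-3), so the order is 3.

Order 3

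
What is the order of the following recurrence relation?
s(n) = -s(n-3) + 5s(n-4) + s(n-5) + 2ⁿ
The order is the largest lag k for which s(n-k) appears. Here the deepest term is s(n-5) (the 2ⁿ term is non-homogeneous and does not affect the order), so the order is 5.

Order 5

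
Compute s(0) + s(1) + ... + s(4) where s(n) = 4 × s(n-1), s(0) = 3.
Computing the sequence terms: 3, 12, 48, 192, 768
Adding these values together:

1023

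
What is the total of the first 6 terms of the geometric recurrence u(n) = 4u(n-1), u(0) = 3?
Computing the sequence terms: 3, 12, 48, 192, 768, 3072
Adding these values together:

4095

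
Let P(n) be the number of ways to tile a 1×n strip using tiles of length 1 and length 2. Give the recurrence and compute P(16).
Condition on the last tile: it has length 1 (leaving a 1×(n-1) strip) or length 2 (leaving a 1×(n-2) strip), so P(n) = P(n-1) + P(n-2) (order-2 linear recurrence).
For 0 ≤ i < 2 only unit tiles fit, so P(i) = 1.
Iterating the recurrence: P(2) = 2, P(3) = 3, P(4) = 5, P(5) = 8, P(6) = 13, P(7) = 21, P(8) = 34, P(9) = 55, P(10) = 89, P(11) = 144, P(12) = 233, P(13) = 377, P(14) = 610, P(15) = 987, P(16) = 1597.

P(n) = P(n-1) + P(n-2), with P(i) = 1 for 0 ≤ i < 2; P(16) = 1597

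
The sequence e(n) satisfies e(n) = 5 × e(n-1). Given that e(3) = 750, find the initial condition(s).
In general e(n) = 5ⁿ · e(0). At n = 3: e(0) = e(3) / 5^3 = 750 / 125 = 6.

e(0) = 6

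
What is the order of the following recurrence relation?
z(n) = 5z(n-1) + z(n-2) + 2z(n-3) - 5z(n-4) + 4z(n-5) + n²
The order is the largest lag k for which z(n-k) appears. Here the deepest term is z(n-5) (the n² term is non-homogeneous and does not affect the order), so the order is 5.

Order 5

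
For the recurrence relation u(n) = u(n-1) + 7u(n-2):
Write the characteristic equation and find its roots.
Substitute u(n) = rⁿ and divide through by rⁿ⁻²: r² - r - 7 = 0
Discriminant: 1² + 4·7 = 29, not a perfect square, so by the quadratic formula r = (1 ± √29)/2.
General solution: u(n) = A·r₁ⁿ + B·r₂ⁿ where r₁,r₂ = (1 ± √29)/2

Characteristic: r² - r - 7 = 0, Roots: r = (1 ± √29)/2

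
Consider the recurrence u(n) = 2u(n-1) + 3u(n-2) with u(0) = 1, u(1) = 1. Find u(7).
Computing the sequence terms:
1, 1, 5, 13, 41, 121, 365, 1093

1093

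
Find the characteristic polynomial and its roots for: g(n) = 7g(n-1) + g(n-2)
Substitute g(n) = rⁿ and divide through by rⁿ⁻²: r² - 7r - 1 = 0
Discriminant: 7² + 4·1 = 53, not a perfect square, so by the quadratic formula r = (7 ± √53)/2.
General solution: g(n) = A·r₁ⁿ + B·r₂ⁿ where r₁,r₂ = (7 ± √53)/2

Characteristic: r² - 7r - 1 = 0, Roots: r = (7 ± √53)/2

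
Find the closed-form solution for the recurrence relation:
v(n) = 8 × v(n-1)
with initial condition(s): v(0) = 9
Recurrence: v(n) = 8 × v(n-1), initial: v(0) = 9.
Each term is 8 times the previous, so this is geometric with ratio 8. After n steps: v(n) = v(0)·8ⁿ = 9·8ⁿ.

v(n) = 9·8ⁿ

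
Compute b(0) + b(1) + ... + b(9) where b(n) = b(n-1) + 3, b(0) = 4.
Computing the sequence terms: 4, 7, 10, 13, 16, 19, 22, 25, 28, 31
Adding these values together:

175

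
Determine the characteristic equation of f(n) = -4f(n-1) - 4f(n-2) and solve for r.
Substitute f(n) = rⁿ and divide through by rⁿ⁻²: r² + 4r + 4 = 0
Factor: (r + 2)² = 0, so r = -2 (double root).
General solution: f(n) = (A + Bn)·(-2)ⁿ

Characteristic: r² + 4r + 4 = 0, Roots: r = -2 (double root)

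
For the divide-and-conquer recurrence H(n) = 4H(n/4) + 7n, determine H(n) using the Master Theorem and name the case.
Master Theorem template: H(n) = a·H(n/b) + f(n).
Here: a=4, b=4, f(n)=7n
Compute log_b(a) = log_4(4) = 1.
f(n) = 7n = Θ(n). Case 2: H(n) = Θ(n log n).

Case 2: H(n) = Θ(n log n)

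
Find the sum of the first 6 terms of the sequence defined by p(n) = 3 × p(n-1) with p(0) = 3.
Computing the sequence terms: 3, 9, 27, 81, 243, 729
Adding these values together:

1092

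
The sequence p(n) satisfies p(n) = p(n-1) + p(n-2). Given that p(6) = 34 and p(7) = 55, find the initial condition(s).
Work backwards using p(k) = p(k+2) - p(k+1):
p(5) = p(7) - p(6) = 55 - 34 = 21
p(4) = p(6) - p(5) = 34 - 21 = 13
p(3) = p(5) - p(4) = 21 - 13 = 8
p(2) = p(4) - p(3) = 13 - 8 = 5
p(1) = p(3) - p(2) = 8 - 5 = 3
p(0) = p(2) - p(1) = 5 - 3 = 2

p(0) = 2, p(1) = 3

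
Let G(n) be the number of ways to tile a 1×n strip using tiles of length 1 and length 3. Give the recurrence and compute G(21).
Condition on the last tile: it has length 1 (leaving a 1×(n-1) strip) or length 3 (leaving a 1×(n-3) strip), so G(n) = G(n-1) + G(n-3) (order-3 linear recurrence).
For 0 ≤ i < 3 only unit tiles fit, so G(i) = 1.
Iterating the recurrence: G(3) = 2, G(4) = 3, G(5) = 4, G(6) = 6, G(7) = 9, G(8) = 13, G(9) = 19, G(10) = 28, G(11) = 41, G(12) = 60, G(13) = 88, G(14) = 129, G(15) = 189, G(16) = 277, G(17) = 406, G(18) = 595, G(19) = 872, G(20) = 1278, G(21) = 1873.

G(n) = G(n-1) + G(n-3), with G(i) = 1 for 0 ≤ i < 3; G(21) = 1873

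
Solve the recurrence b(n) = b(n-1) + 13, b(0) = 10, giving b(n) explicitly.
Recurrence: b(n) = b(n-1) + 13, initial: b(0) = 10.
Each step adds 13, so b(n) = b(0) + 13n = 13n + 10.

b(n) = 13n + 10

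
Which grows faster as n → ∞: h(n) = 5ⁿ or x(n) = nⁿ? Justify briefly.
Comparing growth rates:
Growth-rate hierarchy: log n ≺ any polynomial ≺ any exponential cⁿ (c>1) ≺ n! ≺ nⁿ.
super-exponential nⁿ dominates exponential base 5 asymptotically.

x(n) grows faster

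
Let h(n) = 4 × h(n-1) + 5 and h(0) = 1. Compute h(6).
Computing step by step:
h(0) = 1
h(1) = 4 × 1 + 5 = 9
h(2) = 4 × 9 + 5 = 41
h(3) = 4 × 41 + 5 = 169
h(4) = 4 × 169 + 5 = 681
h(5) = 4 × 681 + 5 = 2729
h(6) = 4 × 2729 + 5 = 10921

10921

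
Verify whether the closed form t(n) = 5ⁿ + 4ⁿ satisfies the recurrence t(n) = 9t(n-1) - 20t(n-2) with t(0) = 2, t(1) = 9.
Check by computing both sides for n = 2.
From the recurrence with t(0) = 2, t(1) = 9:
  t(0) = 2, t(1) = 9, t(2) = 41
  so the recurrence gives t(2) = 41.
From the proposed closed form t(n) = 5ⁿ + 4ⁿ:
  t(2) = 41.
Both sides give 41 at n = 2, and the initial condition(s) match, so the closed form is consistent.

Yes, the closed form is correct.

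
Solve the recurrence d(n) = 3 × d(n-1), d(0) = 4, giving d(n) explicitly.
Recurrence: d(n) = 3 × d(n-1), initial: d(0) = 4.
Each term is 3 times the previous, so this is geometric with ratio 3. After n steps: d(n) = d(0)·3ⁿ = 4·3ⁿ.

d(n) = 4·3ⁿ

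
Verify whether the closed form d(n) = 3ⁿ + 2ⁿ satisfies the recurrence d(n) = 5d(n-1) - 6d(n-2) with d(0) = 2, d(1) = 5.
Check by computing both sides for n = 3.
From the recurrence with d(0) = 2, d(1) = 5:
  d(0) = 2, d(1) = 5, d(2) = 13, d(3) = 35
  so the recurrence gives d(3) = 35.
From the proposed closed form d(n) = 3ⁿ + 2ⁿ:
  d(3) = 35.
Both sides give 35 at n = 3, and the initial condition(s) match, so the closed form is consistent.

Yes, the closed form is correct.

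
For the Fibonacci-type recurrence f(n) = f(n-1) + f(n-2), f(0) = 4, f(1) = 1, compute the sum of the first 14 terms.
Computing the sequence terms: 4, 1, 5, 6, 11, 17, 28, 45, 73, 118, 191, 309, 500, 809
Adding these values together:

2117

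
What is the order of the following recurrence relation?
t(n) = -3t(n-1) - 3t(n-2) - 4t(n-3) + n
The order is the largest lag k for which t(n-k) appears. Here the deepest term is t(n-3) (the n term is non-homogeneous and does not affect the order), so the order is 3.

Order 3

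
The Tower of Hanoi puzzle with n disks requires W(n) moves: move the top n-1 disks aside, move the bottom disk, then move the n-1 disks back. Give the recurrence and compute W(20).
Moving n disks = move the top n-1 disks aside (W(n-1) moves) + move the largest disk (1 move) + move the n-1 disks back on top (W(n-1) moves), so W(n) = 2W(n-1) + 1, with W(1) = 1 (a single disk takes one move).
First terms: 1, 3, 7, 15, 31, 63, … — each is one less than a power of 2. Indeed W(n) + 1 = 2(W(n-1) + 1) with W(1) + 1 = 2, so W(n) + 1 = 2ⁿ and W(n) = 2ⁿ - 1.
Hence W(20) = 2^20 - 1 = 1048576 - 1 = 1048575.

W(n) = 2W(n-1) + 1, W(1) = 1; W(20) = 1048575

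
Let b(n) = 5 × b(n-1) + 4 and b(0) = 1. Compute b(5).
Computing step by step:
b(0) = 1
b(1) = 5 × 1 + 4 = 9
b(2) = 5 × 9 + 4 = 49
b(3) = 5 × 49 + 4 = 249
b(4) = 5 × 249 + 4 = 1249
b(5) = 5 × 1249 + 4 = 6249

6249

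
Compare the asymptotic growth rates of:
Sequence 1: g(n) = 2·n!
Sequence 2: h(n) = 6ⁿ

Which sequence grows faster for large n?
Comparing growth rates:
Growth-rate hierarchy: log n ≺ any polynomial ≺ any exponential cⁿ (c>1) ≺ n! ≺ nⁿ.
factorial dominates exponential base 6 asymptotically.

g(n) grows faster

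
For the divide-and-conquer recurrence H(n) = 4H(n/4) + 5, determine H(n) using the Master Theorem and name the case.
Master Theorem template: H(n) = a·H(n/b) + f(n).
Here: a=4, b=4, f(n)=5
Compute log_b(a) = log_4(4) = 1.
f(n) = 5 = O(n^(1-ε)) with ε = 1. Case 1: H(n) = Θ(n^log_b(a)) = Θ(n).

Case 1: H(n) = Θ(n)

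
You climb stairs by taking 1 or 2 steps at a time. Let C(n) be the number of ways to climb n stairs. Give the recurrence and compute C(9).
Condition on the size of the last step (1 to 2): before it there were n-1, …, n-2 stairs climbed, and these cases are disjoint, so C(n) = C(n-1) + C(n-2) (Fibonacci-type sequence).
Initial conditions by direct count (compositions of i into parts ≤ 2): C(1) = 1; C(2) = 2.
Iterating the recurrence: C(3) = 3, C(4) = 5, C(5) = 8, C(6) = 13, C(7) = 21, C(8) = 34, C(9) = 55.

C(n) = C(n-1) + C(n-2), C(1) = 1, C(2) = 2; C(9) = 55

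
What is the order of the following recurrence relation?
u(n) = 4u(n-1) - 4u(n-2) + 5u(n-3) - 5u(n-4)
The order is the largest lag k for which u(n-k) appears. Here the deepest term is u(n-4), so the order is 4.

Order 4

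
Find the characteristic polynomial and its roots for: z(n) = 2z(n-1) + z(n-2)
Substitute z(n) = rⁿ and divide through by rⁿ⁻²: r² - 2r - 1 = 0
Discriminant: 2² + 4·1 = 8, not a perfect square, so by the quadratic formula r = (2 ± √8)/2.
General solution: z(n) = A·r₁ⁿ + B·r₂ⁿ where r₁,r₂ = (2 ± √8)/2

Characteristic: r² - 2r - 1 = 0, Roots: r = (2 ± √8)/2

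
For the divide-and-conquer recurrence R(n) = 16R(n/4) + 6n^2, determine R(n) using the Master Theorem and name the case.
Master Theorem template: R(n) = a·R(n/b) + f(n).
Here: a=16, b=4, f(n)=6n^2
Compute log_b(a) = log_4(16) = 2.
f(n) = 6n^2 = Θ(n^2). Case 2: R(n) = Θ(n^2 log n).

Case 2: R(n) = Θ(n^2 log n)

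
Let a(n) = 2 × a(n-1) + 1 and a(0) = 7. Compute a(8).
Computing step by step:
a(0) = 7
a(1) = 2 × 7 + 1 = 15
a(2) = 2 × 15 + 1 = 31
a(3) = 2 × 31 + 1 = 63
a(4) = 2 × 63 + 1 = 127
a(5) = 2 × 127 + 1 = 255
a(6) = 2 × 255 + 1 = 511
a(7) = 2 × 511 + 1 = 1023
a(8) = 2 × 1023 + 1 = 2047

2047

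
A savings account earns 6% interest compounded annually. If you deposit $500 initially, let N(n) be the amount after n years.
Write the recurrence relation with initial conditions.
Each year the balance grows by 6%, i.e. is multiplied by 1 + 6/100 = 1.06, so N(n) = 1.06 × N(n-1). The initial deposit gives N(0) = 500.
Unrolling gives the closed form N(n) = 500 × (1.06)ⁿ.

N(n) = 1.06 × N(n-1), N(0) = 500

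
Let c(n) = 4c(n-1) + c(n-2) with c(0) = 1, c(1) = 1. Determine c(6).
Computing the sequence terms:
1, 1, 5, 21, 89, 377, 1597

1597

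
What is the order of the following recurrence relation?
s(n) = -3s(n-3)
The order is the largest lag k for which s(n-k) appears. Here the deepest term is s(n-3), so the order is 3.

Order 3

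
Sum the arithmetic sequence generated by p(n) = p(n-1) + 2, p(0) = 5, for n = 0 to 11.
Computing the sequence terms: 5, 7, 9, 11, 13, 15, 17, 19, 21, 23, 25, 27
Adding these values together:

192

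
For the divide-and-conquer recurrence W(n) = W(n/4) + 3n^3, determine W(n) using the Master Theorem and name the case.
Master Theorem template: W(n) = a·W(n/b) + f(n).
Here: a=1, b=4, f(n)=3n^3
Compute log_b(a) = log_4(1) = 0.
f(n) = 3n^3 = Ω(n^(0+ε)) with ε = 3, and the regularity condition holds (a·f(n/b) = (a/b^3)·f(n) with a/b^3 = 4^-3 < 1). Case 3: W(n) = Θ(f(n)) = Θ(n^3).

Case 3: W(n) = Θ(n^3)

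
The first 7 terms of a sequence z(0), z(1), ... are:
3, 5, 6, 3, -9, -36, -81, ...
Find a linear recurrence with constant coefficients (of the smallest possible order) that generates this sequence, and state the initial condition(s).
Look for the lowest-order linear relation among consecutive terms.
Observation: z(n) - 3·z(n-1) - (-3)·z(n-2) = 0 holds for the shown terms, and no order-1 relation z(n) = α·z(n-1) + β fits.
Check at n=3: 3·6 + (-3)·5 = 3. ✓

z(n) = 3z(n-1) - 3z(n-2), z(0) = 3, z(1) = 5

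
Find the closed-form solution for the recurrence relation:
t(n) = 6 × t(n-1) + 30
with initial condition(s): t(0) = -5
Recurrence: t(n) = 6 × t(n-1) + 30, initial: t(0) = -5.
Try t(n) = A·6ⁿ + C. Substituting: A·6ⁿ + C = 6(A·6ⁿ⁻¹ + C) + 30 = A·6ⁿ + 6C + 30, so C = 6C + 30, giving C = -6. Then t(0) = A - 6 = -5 gives A = 1.

t(n) = 6ⁿ - 6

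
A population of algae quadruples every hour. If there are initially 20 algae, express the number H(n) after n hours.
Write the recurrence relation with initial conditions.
Each hour multiplies the count by 4, so the count after n hours depends only on the count after n-1 hours: H(n) = 4 × H(n-1). The starting count gives H(0) = 20.
Unrolling n times gives the closed form H(n) = 20 × 4ⁿ.

H(n) = 4 × H(n-1), H(0) = 20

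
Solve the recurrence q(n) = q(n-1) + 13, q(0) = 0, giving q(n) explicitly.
Recurrence: q(n) = q(n-1) + 13, initial: q(0) = 0.
Each step adds 13, so q(n) = q(0) + 13n = 13n.

q(n) = 13n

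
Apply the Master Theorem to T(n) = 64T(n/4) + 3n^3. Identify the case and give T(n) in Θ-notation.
Master Theorem template: T(n) = a·T(n/b) + f(n).
Here: a=64, b=4, f(n)=3n^3
Compute log_b(a) = log_4(64) = 3.
f(n) = 3n^3 = Θ(n^3). Case 2: T(n) = Θ(n^3 log n).

Case 2: T(n) = Θ(n^3 log n)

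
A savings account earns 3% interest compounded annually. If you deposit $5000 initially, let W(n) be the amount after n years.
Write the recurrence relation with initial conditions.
Each year the balance grows by 3%, i.e. is multiplied by 1 + 3/100 = 1.03, so W(n) = 1.03 × W(n-1). The initial deposit gives W(0) = 5000.
Unrolling gives the closed form W(n) = 5000 × (1.03)ⁿ.

W(n) = 1.03 × W(n-1), W(0) = 5000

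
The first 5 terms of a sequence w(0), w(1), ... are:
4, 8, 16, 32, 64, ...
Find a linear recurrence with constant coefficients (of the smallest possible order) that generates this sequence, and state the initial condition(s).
Look for the lowest-order linear relation among consecutive terms.
Observation: each term is 2× the previous.
Check at n=2: 2·8 = 16. ✓

w(n) = 2 × w(n-1), w(0) = 4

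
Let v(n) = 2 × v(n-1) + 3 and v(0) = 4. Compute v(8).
Computing step by step:
v(0) = 4
v(1) = 2 × 4 + 3 = 11
v(2) = 2 × 11 + 3 = 25
v(3) = 2 × 25 + 3 = 53
v(4) = 2 × 53 + 3 = 109
v(5) = 2 × 109 + 3 = 221
v(6) = 2 × 221 + 3 = 445
v(7) = 2 × 445 + 3 = 893
v(8) = 2 × 893 + 3 = 1789

1789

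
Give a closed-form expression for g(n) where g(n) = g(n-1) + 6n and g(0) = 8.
Recurrence: g(n) = g(n-1) + 6n, initial: g(0) = 8.
Telescoping: g(n) = g(0) + 6·Σᵢ₌₁ⁿ i = 8 + 6·n(n+1)/2.

g(n) = 6·n(n+1)/2 + 8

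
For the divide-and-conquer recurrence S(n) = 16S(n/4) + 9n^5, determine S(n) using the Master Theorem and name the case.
Master Theorem template: S(n) = a·S(n/b) + f(n).
Here: a=16, b=4, f(n)=9n^5
Compute log_b(a) = log_4(16) = 2.
f(n) = 9n^5 = Ω(n^(2+ε)) with ε = 3, and the regularity condition holds (a·f(n/b) = (a/b^5)·f(n) with a/b^5 = 4^-3 < 1). Case 3: S(n) = Θ(f(n)) = Θ(n^5).

Case 3: S(n) = Θ(n^5)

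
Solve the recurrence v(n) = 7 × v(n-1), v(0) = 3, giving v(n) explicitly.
Recurrence: v(n) = 7 × v(n-1), initial: v(0) = 3.
Each term is 7 times the previous, so this is geometric with ratio 7. After n steps: v(n) = v(0)·7ⁿ = 3·7ⁿ.

v(n) = 3·7ⁿ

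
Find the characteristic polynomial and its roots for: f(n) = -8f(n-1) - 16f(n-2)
Substitute f(n) = rⁿ and divide through by rⁿ⁻²: r² + 8r + 16 = 0
Factor: (r + 4)² = 0, so r = -4 (double root).
General solution: f(n) = (A + Bn)·(-4)ⁿ

Characteristic: r² + 8r + 16 = 0, Roots: r = -4 (double root)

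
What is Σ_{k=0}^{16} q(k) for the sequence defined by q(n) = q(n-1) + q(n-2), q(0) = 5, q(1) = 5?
Computing the sequence terms: 5, 5, 10, 15, 25, 40, 65, 105, 170, 275, 445, 720, 1165, 1885, 3050, 4935, 7985
Adding these values together:

20900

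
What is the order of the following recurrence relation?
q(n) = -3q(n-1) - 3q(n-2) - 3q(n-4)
The order is the largest lag k for which q(n-k) appears. Here the deepest term is q(n-4), so the order is 4.

Order 4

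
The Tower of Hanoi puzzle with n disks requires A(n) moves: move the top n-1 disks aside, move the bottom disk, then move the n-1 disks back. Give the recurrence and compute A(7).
Moving n disks = move the top n-1 disks aside (A(n-1) moves) + move the largest disk (1 move) + move the n-1 disks back on top (A(n-1) moves), so A(n) = 2A(n-1) + 1, with A(1) = 1 (a single disk takes one move).
First terms: 1, 3, 7, 15, 31, 63, … — each is one less than a power of 2. Indeed A(n) + 1 = 2(A(n-1) + 1) with A(1) + 1 = 2, so A(n) + 1 = 2ⁿ and A(n) = 2ⁿ - 1.
Hence A(7) = 2^7 - 1 = 128 - 1 = 127.

A(n) = 2A(n-1) + 1, A(1) = 1; A(7) = 127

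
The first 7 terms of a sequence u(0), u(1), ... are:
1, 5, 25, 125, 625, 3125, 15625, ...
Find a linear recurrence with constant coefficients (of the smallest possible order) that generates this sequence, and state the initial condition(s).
Look for the lowest-order linear relation among consecutive terms.
Observation: each term is 5× the previous.
Check at n=2: 5·5 = 25. ✓

u(n) = 5 × u(n-1), u(0) = 1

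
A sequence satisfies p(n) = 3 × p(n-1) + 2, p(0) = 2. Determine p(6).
Computing step by step:
p(0) = 2
p(1) = 3 × 2 + 2 = 8
p(2) = 3 × 8 + 2 = 26
p(3) = 3 × 26 + 2 = 80
p(4) = 3 × 80 + 2 = 242
p(5) = 3 × 242 + 2 = 728
p(6) = 3 × 728 + 2 = 2186

2186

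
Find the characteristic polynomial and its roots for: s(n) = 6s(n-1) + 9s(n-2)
Substitute s(n) = rⁿ and divide through by rⁿ⁻²: r² - 6r - 9 = 0
Discriminant: 6² + 4·9 = 72, not a perfect square, so by the quadratic formula r = (6 ± √72)/2.
General solution: s(n) = A·r₁ⁿ + B·r₂ⁿ where r₁,r₂ = (6 ± √72)/2

Characteristic: r² - 6r - 9 = 0, Roots: r = (6 ± √72)/2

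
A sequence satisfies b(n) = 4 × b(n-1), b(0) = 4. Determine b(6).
Computing step by step:
b(0) = 4
b(1) = 4 × 4 = 16
b(2) = 4 × 16 = 64
b(3) = 4 × 64 = 256
b(4) = 4 × 256 = 1024
b(5) = 4 × 1024 = 4096
b(6) = 4 × 4096 = 16384

16384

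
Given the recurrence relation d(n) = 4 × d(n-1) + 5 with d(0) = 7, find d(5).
Computing step by step:
d(0) = 7
d(1) = 4 × 7 + 5 = 33
d(2) = 4 × 33 + 5 = 137
d(3) = 4 × 137 + 5 = 553
d(4) = 4 × 553 + 5 = 2217
d(5) = 4 × 2217 + 5 = 8873

8873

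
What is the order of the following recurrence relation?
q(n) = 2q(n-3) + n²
The order is the largest lag k for which q(n-k) appears. Here the deepest term is q(n-3) (the n² term is non-homogeneous and does not affect the order), so the order is 3.

Order 3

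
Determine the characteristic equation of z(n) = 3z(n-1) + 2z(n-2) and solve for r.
Substitute z(n) = rⁿ and divide through by rⁿ⁻²: r² - 3r - 2 = 0
Discriminant: 3² + 4·2 = 17, not a perfect square, so by the quadratic formula r = (3 ± √17)/2.
General solution: z(n) = A·r₁ⁿ + B·r₂ⁿ where r₁,r₂ = (3 ± √17)/2

Characteristic: r² - 3r - 2 = 0, Roots: r = (3 ± √17)/2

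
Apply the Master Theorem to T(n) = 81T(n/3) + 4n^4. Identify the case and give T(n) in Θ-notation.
Master Theorem template: T(n) = a·T(n/b) + f(n).
Here: a=81, b=3, f(n)=4n^4
Compute log_b(a) = log_3(81) = 4.
f(n) = 4n^4 = Θ(n^4). Case 2: T(n) = Θ(n^4 log n).

Case 2: T(n) = Θ(n^4 log n)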